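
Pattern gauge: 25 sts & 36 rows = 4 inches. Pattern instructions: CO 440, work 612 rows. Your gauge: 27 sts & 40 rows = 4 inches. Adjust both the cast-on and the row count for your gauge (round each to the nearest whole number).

Stitches: 440 × 27/25 = 475.20 → 475.
Rows: 612 × 40/36 = 680.00 → 680.

Cast on 475 stitches; work 680 rows.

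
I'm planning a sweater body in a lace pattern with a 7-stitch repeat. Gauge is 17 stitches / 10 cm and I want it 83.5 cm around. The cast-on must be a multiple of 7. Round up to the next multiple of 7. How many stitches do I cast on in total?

17 / 10 = 1.7 sts per cm.
83.5 × 1.7 = 141.95 sts.
Next multiple of 7: 147.

Cast on 147 stitches.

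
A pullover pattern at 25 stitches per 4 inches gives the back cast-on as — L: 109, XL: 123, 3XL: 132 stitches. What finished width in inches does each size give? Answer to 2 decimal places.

25/4 = 6.25 sts per in.
L: 109 / 6.25 = 17.440 → 17.44 in.
XL: 123 / 6.25 = 19.680 → 19.68 in.
3XL: 132 / 6.25 = 21.120 → 21.12 in.

L 17.44 inches; XL 19.68 inches; 3XL 21.12 inches.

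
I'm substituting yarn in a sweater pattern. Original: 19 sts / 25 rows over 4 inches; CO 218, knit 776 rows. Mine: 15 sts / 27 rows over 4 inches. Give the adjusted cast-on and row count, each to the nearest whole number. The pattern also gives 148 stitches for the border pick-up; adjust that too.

Stitches: 218 × 15/19 = 172.11 → 172.
Rows: 776 × 27/25 = 838.08 → 838.
border pick-up: 148 × 15/19 = 116.84 → 117.

Cast on 172 stitches; work 838 rows; border pick-up 117 stitches.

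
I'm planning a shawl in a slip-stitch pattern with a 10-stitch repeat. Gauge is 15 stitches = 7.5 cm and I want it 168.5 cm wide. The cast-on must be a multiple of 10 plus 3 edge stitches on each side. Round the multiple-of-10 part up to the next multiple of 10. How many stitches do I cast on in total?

15 / 7.5 = 2 sts per cm.
168.5 × 2 = 337.00 sts.
Less 6 edge sts → 331.00 for the repeat.
Next multiple of 10: 340.
Add back 6 edge sts → 346.

Cast on 346 stitches.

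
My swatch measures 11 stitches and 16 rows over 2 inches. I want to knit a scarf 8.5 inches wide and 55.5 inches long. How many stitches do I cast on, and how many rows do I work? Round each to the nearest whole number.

Stitch gauge = 11/2 = 5.5 sts/in; 8.5 × 5.5 = 46.75 → 47 sts.
Row gauge = 16/2 = 8 rows/in; 55.5 × 8 = 444.00 → 444 rows.

Cast on 47 stitches and work 444 rows.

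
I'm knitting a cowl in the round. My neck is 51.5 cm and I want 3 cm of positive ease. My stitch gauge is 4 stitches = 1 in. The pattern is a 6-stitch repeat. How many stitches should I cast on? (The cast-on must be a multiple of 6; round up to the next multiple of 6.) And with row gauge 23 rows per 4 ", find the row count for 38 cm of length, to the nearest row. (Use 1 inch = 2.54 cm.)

Finished = 51.5 + 3 = 54.5 cm.
54.5 cm × 1/2.54 = 21.46 inches.
4/1 = 4 sts per in; 21.46 × 4 = 85.83 sts.
Next multiple of 6 → 90.
38 cm = 14.96 inches; × 5.75 = 86.02 → 86 rows.

Cast on 90 stitches; work 86 rows.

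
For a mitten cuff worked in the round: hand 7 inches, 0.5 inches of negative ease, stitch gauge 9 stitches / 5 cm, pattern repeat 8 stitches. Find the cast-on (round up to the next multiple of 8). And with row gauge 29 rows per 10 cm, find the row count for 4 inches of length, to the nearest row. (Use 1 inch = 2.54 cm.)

Cast on 32 stitches; work 29 rows.

Finished = 7 − 0.5 = 6.5 inches.
6.5 inches × 2.54 = 16.51 cm.
9/5 = 1.8 sts per cm; 16.51 × 1.8 = 29.72 sts.
Next multiple of 8 → 32.
4 inches = 10.16 cm; × 2.9 = 29.46 → 29 rows.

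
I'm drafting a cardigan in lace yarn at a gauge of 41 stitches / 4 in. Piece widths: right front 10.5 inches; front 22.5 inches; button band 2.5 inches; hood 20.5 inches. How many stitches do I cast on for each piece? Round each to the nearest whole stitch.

Rate = 41/4 = 10.25 sts per in.
right front: 10.5 × 10.25 = 107.62 → 108.
front: 22.5 × 10.25 = 230.62 → 231.
button band: 2.5 × 10.25 = 25.62 → 26.
hood: 20.5 × 10.25 = 210.12 → 210.

right front 108; front 231; button band 26; hood 210.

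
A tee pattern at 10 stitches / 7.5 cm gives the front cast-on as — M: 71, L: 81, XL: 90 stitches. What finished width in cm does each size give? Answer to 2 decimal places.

M 53.25 cm; L 60.75 cm; XL 67.50 cm.

10/7.5 = 1.333 sts per cm.
M: 71 / 1.333 = 53.250 → 53.25 cm.
L: 81 / 1.333 = 60.750 → 60.75 cm.
XL: 90 / 1.333 = 67.500 → 67.50 cm.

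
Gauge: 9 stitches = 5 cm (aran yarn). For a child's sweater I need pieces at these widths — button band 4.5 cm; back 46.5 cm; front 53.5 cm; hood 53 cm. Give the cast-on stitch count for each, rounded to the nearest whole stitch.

button band 8; back 84; front 96; hood 95.

Rate = 9/5 = 1.8 sts per cm.
button band: 4.5 × 1.8 = 8.10 → 8.
back: 46.5 × 1.8 = 83.70 → 84.
front: 53.5 × 1.8 = 96.30 → 96.
hood: 53 × 1.8 = 95.40 → 95.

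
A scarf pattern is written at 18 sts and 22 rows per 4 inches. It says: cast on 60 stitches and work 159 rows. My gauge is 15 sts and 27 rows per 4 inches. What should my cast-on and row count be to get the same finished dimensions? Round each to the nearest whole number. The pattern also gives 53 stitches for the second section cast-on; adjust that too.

Stitches: 60 × 15/18 = 50.00 → 50.
Rows: 159 × 27/22 = 195.14 → 195.
second section cast-on: 53 × 15/18 = 44.17 → 44.

Cast on 50 stitches; work 195 rows; second section cast-on 44 stitches.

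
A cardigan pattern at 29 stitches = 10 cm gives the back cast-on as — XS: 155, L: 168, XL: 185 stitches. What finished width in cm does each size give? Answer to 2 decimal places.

29/10 = 2.9 sts per cm.
XS: 155 / 2.9 = 53.448 → 53.45 cm.
L: 168 / 2.9 = 57.931 → 57.93 cm.
XL: 185 / 2.9 = 63.793 → 63.79 cm.

XS 53.45 cm; L 57.93 cm; XL 63.79 cm.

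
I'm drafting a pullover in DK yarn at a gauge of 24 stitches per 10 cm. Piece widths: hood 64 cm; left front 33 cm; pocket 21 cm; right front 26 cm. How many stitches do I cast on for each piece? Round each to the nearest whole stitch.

Rate = 24/10 = 2.4 sts per cm.
hood: 64 × 2.4 = 153.60 → 154.
left front: 33 × 2.4 = 79.20 → 79.
pocket: 21 × 2.4 = 50.40 → 50.
right front: 26 × 2.4 = 62.40 → 62.

hood 154; left front 79; pocket 50; right front 62.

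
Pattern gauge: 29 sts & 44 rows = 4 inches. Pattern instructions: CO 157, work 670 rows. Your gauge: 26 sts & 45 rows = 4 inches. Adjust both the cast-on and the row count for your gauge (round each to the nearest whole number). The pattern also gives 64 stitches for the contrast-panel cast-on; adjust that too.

Cast on 141 stitches; work 685 rows; contrast-panel cast-on 57 stitches.

Stitches: 157 × 26/29 = 140.76 → 141.
Rows: 670 × 45/44 = 685.23 → 685.
contrast-panel cast-on: 64 × 26/29 = 57.38 → 57.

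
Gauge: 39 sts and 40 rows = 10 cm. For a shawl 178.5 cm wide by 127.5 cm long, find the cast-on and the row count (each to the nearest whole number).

Stitch gauge = 39/10 = 3.9 sts/cm; 178.5 × 3.9 = 696.15 → 696 sts.
Row gauge = 40/10 = 4 rows/cm; 127.5 × 4 = 510.00 → 510 rows.

Cast on 696 stitches and work 510 rows.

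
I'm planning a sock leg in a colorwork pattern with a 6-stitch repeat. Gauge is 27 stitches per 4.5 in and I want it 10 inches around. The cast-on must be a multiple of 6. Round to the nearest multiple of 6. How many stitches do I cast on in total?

CO 60 sts.

27 / 4.5 = 6 sts per inch.
10 × 6 = 60.00 sts.
Nearest multiple of 6: 60.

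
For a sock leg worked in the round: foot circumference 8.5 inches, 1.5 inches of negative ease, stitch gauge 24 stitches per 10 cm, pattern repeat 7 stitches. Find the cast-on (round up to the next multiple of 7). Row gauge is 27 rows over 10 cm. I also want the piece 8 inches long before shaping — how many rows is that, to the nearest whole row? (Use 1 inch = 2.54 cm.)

Cast on 49 stitches; work 55 rows.

Finished = 8.5 − 1.5 = 7 inches.
7 inches × 2.54 = 17.78 cm.
24/10 = 2.4 sts per cm; 17.78 × 2.4 = 42.67 sts.
Next multiple of 7 → 49.
8 inches = 20.32 cm; × 2.7 = 54.86 → 55 rows.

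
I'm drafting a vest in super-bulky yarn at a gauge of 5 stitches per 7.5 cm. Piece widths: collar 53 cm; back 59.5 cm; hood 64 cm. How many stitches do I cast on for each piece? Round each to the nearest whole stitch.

collar 35; back 40; hood 43.

Rate = 5/7.5 = 0.667 sts per cm.
collar: 53 × 0.667 = 35.33 → 35.
back: 59.5 × 0.667 = 39.67 → 40.
hood: 64 × 0.667 = 42.67 → 43.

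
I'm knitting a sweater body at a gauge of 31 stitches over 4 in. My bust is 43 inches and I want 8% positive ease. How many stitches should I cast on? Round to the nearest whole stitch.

Finished = 43 × 1.08 = 46.44 in.
31 / 4 = 7.75 sts per inch.
46.44 × 7.75 = 359.91 sts.
→ 360 sts.

CO 360 sts.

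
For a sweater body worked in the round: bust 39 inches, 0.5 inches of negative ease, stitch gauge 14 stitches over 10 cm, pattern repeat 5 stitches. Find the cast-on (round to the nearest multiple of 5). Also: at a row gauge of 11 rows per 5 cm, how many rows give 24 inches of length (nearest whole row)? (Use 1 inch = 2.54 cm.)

Cast on 135 stitches; work 134 rows.

Finished = 39 − 0.5 = 38.5 inches.
38.5 inches × 2.54 = 97.79 cm.
14/10 = 1.4 sts per cm; 97.79 × 1.4 = 136.91 sts.
Nearest multiple of 5 → 135.
24 inches = 60.96 cm; × 2.2 = 134.11 → 134 rows.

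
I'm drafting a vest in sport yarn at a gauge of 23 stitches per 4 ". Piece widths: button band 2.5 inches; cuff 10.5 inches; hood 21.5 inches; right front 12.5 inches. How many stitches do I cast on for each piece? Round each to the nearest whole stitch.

button band 14; cuff 60; hood 124; right front 72.

Rate = 23/4 = 5.75 sts per in.
button band: 2.5 × 5.75 = 14.38 → 14.
cuff: 10.5 × 5.75 = 60.38 → 60.
hood: 21.5 × 5.75 = 123.62 → 124.
right front: 12.5 × 5.75 = 71.88 → 72.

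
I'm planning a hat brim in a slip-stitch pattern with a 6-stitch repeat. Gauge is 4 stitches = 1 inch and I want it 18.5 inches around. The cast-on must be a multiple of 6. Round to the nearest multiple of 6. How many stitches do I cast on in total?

Cast on 72 stitches.

4 / 1 = 4 sts per inch.
18.5 × 4 = 74.00 sts.
Nearest multiple of 6: 72.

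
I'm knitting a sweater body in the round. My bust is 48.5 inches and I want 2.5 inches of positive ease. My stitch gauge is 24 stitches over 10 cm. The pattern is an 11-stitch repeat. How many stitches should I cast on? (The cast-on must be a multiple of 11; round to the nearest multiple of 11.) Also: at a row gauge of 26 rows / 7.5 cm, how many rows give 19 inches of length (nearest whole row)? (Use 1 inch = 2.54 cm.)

Finished = 48.5 + 2.5 = 51 inches.
51 inches × 2.54 = 129.54 cm.
24/10 = 2.4 sts per cm; 129.54 × 2.4 = 310.90 sts.
Nearest multiple of 11 → 308.
19 inches = 48.26 cm; × 3.467 = 167.30 → 167 rows.

Cast on 308 stitches; work 167 rows.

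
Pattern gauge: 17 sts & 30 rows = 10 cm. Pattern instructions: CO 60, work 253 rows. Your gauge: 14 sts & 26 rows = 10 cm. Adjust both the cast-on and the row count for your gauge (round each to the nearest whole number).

Cast on 49 stitches; work 219 rows.

Stitches: 60 × 14/17 = 49.41 → 49.
Rows: 253 × 26/30 = 219.27 → 219.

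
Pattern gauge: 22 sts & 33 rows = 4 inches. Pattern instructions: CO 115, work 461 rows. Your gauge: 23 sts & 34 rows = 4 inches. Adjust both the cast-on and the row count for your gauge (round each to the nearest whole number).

Stitches: 115 × 23/22 = 120.23 → 120.
Rows: 461 × 34/33 = 474.97 → 475.

Cast on 120 stitches; work 475 rows.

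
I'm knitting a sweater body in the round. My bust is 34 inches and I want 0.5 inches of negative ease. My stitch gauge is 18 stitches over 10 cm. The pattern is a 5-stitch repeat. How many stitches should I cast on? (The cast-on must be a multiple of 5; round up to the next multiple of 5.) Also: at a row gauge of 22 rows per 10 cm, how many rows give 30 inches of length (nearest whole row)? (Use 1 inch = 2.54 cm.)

Finished = 34 − 0.5 = 33.5 inches.
33.5 inches × 2.54 = 85.09 cm.
18/10 = 1.8 sts per cm; 85.09 × 1.8 = 153.16 sts.
Next multiple of 5 → 155.
30 inches = 76.20 cm; × 2.2 = 167.64 → 168 rows.

Cast on 155 stitches; work 168 rows.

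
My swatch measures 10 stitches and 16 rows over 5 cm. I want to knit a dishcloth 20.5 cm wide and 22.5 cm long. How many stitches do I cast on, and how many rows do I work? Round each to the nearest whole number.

Cast on 41 stitches and work 72 rows.

Stitch gauge = 10/5 = 2 sts/cm; 20.5 × 2 = 41.00 → 41 sts.
Row gauge = 16/5 = 3.2 rows/cm; 22.5 × 3.2 = 72.00 → 72 rows.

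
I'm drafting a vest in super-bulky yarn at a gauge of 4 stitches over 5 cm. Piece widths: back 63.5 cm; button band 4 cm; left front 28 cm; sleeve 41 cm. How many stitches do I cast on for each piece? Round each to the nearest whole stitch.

Rate = 4/5 = 0.8 sts per cm.
back: 63.5 × 0.8 = 50.80 → 51.
button band: 4 × 0.8 = 3.20 → 3.
left front: 28 × 0.8 = 22.40 → 22.
sleeve: 41 × 0.8 = 32.80 → 33.

back 51; button band 3; left front 22; sleeve 33.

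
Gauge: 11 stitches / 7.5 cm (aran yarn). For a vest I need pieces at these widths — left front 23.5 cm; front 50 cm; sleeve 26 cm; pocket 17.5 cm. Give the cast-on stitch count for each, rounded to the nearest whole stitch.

left front 34; front 73; sleeve 38; pocket 26.

Rate = 11/7.5 = 1.467 sts per cm.
left front: 23.5 × 1.467 = 34.47 → 34.
front: 50 × 1.467 = 73.33 → 73.
sleeve: 26 × 1.467 = 38.13 → 38.
pocket: 17.5 × 1.467 = 25.67 → 26.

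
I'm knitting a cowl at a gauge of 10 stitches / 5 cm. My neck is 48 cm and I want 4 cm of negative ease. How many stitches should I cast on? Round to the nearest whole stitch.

Finished = 48 − 4 = 44 cm.
10 / 5 = 2 sts per cm.
44.00 × 2 = 88.00 sts.

88 stitches.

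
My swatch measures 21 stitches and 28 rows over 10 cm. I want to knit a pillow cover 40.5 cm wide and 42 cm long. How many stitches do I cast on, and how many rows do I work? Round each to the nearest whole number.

Cast on 85 stitches and work 118 rows.

Stitch gauge = 21/10 = 2.1 sts/cm; 40.5 × 2.1 = 85.05 → 85 sts.
Row gauge = 28/10 = 2.8 rows/cm; 42 × 2.8 = 117.60 → 118 rows.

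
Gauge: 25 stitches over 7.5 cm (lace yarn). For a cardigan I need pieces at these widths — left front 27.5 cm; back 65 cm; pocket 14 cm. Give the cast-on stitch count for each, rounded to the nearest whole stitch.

left front 92; back 217; pocket 47.

Rate = 25/7.5 = 3.333 sts per cm.
left front: 27.5 × 3.333 = 91.67 → 92.
back: 65 × 3.333 = 216.67 → 217.
pocket: 14 × 3.333 = 46.67 → 47.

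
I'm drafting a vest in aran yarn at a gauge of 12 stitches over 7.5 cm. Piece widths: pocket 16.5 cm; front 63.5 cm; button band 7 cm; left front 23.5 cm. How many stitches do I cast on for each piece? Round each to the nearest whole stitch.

Rate = 12/7.5 = 1.6 sts per cm.
pocket: 16.5 × 1.6 = 26.40 → 26.
front: 63.5 × 1.6 = 101.60 → 102.
button band: 7 × 1.6 = 11.20 → 11.
left front: 23.5 × 1.6 = 37.60 → 38.

pocket 26; front 102; button band 11; left front 38.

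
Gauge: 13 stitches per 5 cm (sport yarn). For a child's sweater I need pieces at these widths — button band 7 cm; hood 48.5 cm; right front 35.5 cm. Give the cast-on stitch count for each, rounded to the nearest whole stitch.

button band 18; hood 126; right front 92.

Rate = 13/5 = 2.6 sts per cm.
button band: 7 × 2.6 = 18.20 → 18.
hood: 48.5 × 2.6 = 126.10 → 126.
right front: 35.5 × 2.6 = 92.30 → 92.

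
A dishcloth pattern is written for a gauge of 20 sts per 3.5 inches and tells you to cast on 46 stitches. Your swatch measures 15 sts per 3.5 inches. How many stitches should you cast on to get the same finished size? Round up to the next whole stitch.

CO 35 sts.

Scale factor = 15 / 20 = 0.750.
46 × 15 / 20 = 34.50 sts.
→ 35 sts.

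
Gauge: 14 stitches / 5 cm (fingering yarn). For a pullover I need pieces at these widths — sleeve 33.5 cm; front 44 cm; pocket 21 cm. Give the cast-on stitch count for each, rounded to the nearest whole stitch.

sleeve 94; front 123; pocket 59.

Rate = 14/5 = 2.8 sts per cm.
sleeve: 33.5 × 2.8 = 93.80 → 94.
front: 44 × 2.8 = 123.20 → 123.
pocket: 21 × 2.8 = 58.80 → 59.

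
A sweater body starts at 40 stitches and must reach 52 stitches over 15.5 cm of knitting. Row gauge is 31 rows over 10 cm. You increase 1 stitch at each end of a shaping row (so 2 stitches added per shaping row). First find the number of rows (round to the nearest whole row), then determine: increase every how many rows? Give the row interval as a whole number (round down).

Increase every 8th row.

Rows = 15.5 × 3.1 = 48.0 → 48 rows.
Stitches to add: 12 → 6 shaping rows (at 2 st each).
48 / 6 = 8.00 → every 8 rows.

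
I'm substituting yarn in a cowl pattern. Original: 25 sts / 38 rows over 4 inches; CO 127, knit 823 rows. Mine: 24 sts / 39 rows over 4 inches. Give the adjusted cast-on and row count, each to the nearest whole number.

Stitches: 127 × 24/25 = 121.92 → 122.
Rows: 823 × 39/38 = 844.66 → 845.

Cast on 122 stitches; work 845 rows.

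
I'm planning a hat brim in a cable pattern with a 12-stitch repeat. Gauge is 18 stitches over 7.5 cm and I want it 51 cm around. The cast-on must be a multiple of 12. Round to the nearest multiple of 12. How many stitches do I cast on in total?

18 / 7.5 = 2.4 sts per cm.
51 × 2.4 = 122.40 sts.
Nearest multiple of 12: 120.

120 stitches.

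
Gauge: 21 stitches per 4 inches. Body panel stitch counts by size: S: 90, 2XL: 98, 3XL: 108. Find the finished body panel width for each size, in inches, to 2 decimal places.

S 17.14 inches; 2XL 18.67 inches; 3XL 20.57 inches.

21/4 = 5.25 sts per in.
S: 90 / 5.25 = 17.143 → 17.14 in.
2XL: 98 / 5.25 = 18.667 → 18.67 in.
3XL: 108 / 5.25 = 20.571 → 20.57 in.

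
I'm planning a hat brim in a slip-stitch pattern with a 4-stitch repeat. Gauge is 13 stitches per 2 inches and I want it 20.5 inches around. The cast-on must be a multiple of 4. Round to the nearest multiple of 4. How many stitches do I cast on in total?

Cast on 132 stitches.

13 / 2 = 6.5 sts per inch.
20.5 × 6.5 = 133.25 sts.
Nearest multiple of 4: 132.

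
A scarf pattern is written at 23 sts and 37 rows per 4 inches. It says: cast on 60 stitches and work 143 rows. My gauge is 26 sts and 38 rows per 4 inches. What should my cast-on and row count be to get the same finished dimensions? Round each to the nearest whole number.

Cast on 68 stitches; work 147 rows.

Stitches: 60 × 26/23 = 67.83 → 68.
Rows: 143 × 38/37 = 146.86 → 147.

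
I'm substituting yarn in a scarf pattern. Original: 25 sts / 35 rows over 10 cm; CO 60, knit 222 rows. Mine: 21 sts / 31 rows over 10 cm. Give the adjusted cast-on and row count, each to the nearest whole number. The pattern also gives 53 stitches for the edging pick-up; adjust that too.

Cast on 50 stitches; work 197 rows; edging pick-up 45 stitches.

Stitches: 60 × 21/25 = 50.40 → 50.
Rows: 222 × 31/35 = 196.63 → 197.
edging pick-up: 53 × 21/25 = 44.52 → 45.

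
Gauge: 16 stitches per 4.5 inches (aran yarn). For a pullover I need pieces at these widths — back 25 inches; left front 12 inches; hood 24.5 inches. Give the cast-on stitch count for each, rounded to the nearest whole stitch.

Rate = 16/4.5 = 3.556 sts per in.
back: 25 × 3.556 = 88.89 → 89.
left front: 12 × 3.556 = 42.67 → 43.
hood: 24.5 × 3.556 = 87.11 → 87.

back 89; left front 43; hood 87.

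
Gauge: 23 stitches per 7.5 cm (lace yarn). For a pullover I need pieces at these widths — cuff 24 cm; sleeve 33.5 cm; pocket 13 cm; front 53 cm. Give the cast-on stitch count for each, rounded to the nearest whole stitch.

Rate = 23/7.5 = 3.067 sts per cm.
cuff: 24 × 3.067 = 73.60 → 74.
sleeve: 33.5 × 3.067 = 102.73 → 103.
pocket: 13 × 3.067 = 39.87 → 40.
front: 53 × 3.067 = 162.53 → 163.

cuff 74; sleeve 103; pocket 40; front 163.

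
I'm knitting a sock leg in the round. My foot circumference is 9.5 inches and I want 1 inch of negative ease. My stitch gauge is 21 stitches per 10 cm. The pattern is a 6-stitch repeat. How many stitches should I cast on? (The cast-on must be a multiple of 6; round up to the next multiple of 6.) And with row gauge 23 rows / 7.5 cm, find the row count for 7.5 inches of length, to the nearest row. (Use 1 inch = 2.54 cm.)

Finished = 9.5 − 1 = 8.5 inches.
8.5 inches × 2.54 = 21.59 cm.
21/10 = 2.1 sts per cm; 21.59 × 2.1 = 45.34 sts.
Next multiple of 6 → 48.
7.5 inches = 19.05 cm; × 3.067 = 58.42 → 58 rows.

Cast on 48 stitches; work 58 rows.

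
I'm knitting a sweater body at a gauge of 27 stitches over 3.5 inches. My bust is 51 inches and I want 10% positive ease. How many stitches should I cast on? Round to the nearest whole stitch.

Finished = 51 × 1.10 = 56.10 in.
27 / 3.5 = 7.714 sts per inch.
56.10 × 7.714 = 432.77 sts.
→ 433 sts.

Cast on 433 stitches.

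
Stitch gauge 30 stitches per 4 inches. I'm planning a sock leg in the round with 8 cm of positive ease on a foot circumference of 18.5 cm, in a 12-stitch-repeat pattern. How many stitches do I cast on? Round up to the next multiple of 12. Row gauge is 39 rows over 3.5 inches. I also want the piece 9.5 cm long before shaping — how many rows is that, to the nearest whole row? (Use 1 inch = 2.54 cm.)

Cast on 84 stitches; work 42 rows.

Finished = 18.5 + 8 = 26.5 cm.
26.5 cm × 1/2.54 = 10.43 inches.
30/4 = 7.5 sts per in; 10.43 × 7.5 = 78.25 sts.
Next multiple of 12 → 84.
9.5 cm = 3.74 inches; × 11.143 = 41.68 → 42 rows.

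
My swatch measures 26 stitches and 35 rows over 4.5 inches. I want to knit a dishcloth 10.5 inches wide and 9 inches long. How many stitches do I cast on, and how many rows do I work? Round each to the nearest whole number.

Cast on 61 stitches and work 70 rows.

Stitch gauge = 26/4.5 = 5.778 sts/in; 10.5 × 5.778 = 60.67 → 61 sts.
Row gauge = 35/4.5 = 7.778 rows/in; 9 × 7.778 = 70.00 → 70 rows.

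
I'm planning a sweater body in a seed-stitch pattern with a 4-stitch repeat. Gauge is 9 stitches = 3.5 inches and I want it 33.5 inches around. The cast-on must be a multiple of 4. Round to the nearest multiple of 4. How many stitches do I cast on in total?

CO 88 sts.

9 / 3.5 = 2.571 sts per inch.
33.5 × 2.571 = 86.14 sts.
Nearest multiple of 4: 88.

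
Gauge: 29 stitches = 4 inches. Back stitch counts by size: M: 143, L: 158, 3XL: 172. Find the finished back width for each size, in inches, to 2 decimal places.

29/4 = 7.25 sts per in.
M: 143 / 7.25 = 19.724 → 19.72 in.
L: 158 / 7.25 = 21.793 → 21.79 in.
3XL: 172 / 7.25 = 23.724 → 23.72 in.

M 19.72 inches; L 21.79 inches; 3XL 23.72 inches.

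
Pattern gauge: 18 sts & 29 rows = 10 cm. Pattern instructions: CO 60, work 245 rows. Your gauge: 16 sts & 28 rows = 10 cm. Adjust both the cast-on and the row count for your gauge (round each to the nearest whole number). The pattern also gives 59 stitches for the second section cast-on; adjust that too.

Cast on 53 stitches; work 237 rows; second section cast-on 52 stitches.

Stitches: 60 × 16/18 = 53.33 → 53.
Rows: 245 × 28/29 = 236.55 → 237.
second section cast-on: 59 × 16/18 = 52.44 → 52.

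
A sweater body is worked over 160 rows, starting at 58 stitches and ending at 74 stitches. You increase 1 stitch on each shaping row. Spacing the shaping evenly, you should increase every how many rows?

Stitches to add: |74 − 58| = 16.
Shaping rows needed: 16 / 1 = 16.
160 rows / 16 = every 10 rows.

Increase every 10th row.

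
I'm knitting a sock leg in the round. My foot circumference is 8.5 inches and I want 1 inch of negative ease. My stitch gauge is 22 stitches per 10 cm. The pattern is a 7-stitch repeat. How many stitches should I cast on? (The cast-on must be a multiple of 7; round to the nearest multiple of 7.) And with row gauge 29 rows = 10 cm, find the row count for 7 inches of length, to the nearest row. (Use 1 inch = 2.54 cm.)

Cast on 42 stitches; work 52 rows.

Finished = 8.5 − 1 = 7.5 inches.
7.5 inches × 2.54 = 19.05 cm.
22/10 = 2.2 sts per cm; 19.05 × 2.2 = 41.91 sts.
Nearest multiple of 7 → 42.
7 inches = 17.78 cm; × 2.9 = 51.56 → 52 rows.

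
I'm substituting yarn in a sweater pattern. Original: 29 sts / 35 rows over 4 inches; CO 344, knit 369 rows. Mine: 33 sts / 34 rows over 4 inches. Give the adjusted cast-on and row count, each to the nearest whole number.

Cast on 391 stitches; work 358 rows.

Stitches: 344 × 33/29 = 391.45 → 391.
Rows: 369 × 34/35 = 358.46 → 358.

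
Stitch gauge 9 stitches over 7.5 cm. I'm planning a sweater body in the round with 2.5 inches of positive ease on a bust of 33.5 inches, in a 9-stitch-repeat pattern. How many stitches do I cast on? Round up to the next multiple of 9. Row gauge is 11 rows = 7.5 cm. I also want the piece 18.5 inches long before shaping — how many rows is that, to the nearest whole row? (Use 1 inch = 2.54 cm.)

Finished = 33.5 + 2.5 = 36 inches.
36 inches × 2.54 = 91.44 cm.
9/7.5 = 1.2 sts per cm; 91.44 × 1.2 = 109.73 sts.
Next multiple of 9 → 117.
18.5 inches = 46.99 cm; × 1.467 = 68.92 → 69 rows.

Cast on 117 stitches; work 69 rows.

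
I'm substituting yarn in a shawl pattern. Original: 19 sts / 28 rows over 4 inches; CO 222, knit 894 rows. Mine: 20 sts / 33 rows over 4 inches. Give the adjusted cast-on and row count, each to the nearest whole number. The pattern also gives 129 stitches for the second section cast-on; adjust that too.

Stitches: 222 × 20/19 = 233.68 → 234.
Rows: 894 × 33/28 = 1053.64 → 1054.
second section cast-on: 129 × 20/19 = 135.79 → 136.

Cast on 234 stitches; work 1054 rows; second section cast-on 136 stitches.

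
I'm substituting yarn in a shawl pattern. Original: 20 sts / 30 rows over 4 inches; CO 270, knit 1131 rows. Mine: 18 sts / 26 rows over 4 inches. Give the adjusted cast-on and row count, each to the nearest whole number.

Cast on 243 stitches; work 980 rows.

Stitches: 270 × 18/20 = 243.00 → 243.
Rows: 1131 × 26/30 = 980.20 → 980.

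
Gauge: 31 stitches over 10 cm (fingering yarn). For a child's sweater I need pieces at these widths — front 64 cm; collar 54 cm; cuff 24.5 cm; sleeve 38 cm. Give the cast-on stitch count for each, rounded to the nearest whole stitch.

Rate = 31/10 = 3.1 sts per cm.
front: 64 × 3.1 = 198.40 → 198.
collar: 54 × 3.1 = 167.40 → 167.
cuff: 24.5 × 3.1 = 75.95 → 76.
sleeve: 38 × 3.1 = 117.80 → 118.

front 198; collar 167; cuff 76; sleeve 118.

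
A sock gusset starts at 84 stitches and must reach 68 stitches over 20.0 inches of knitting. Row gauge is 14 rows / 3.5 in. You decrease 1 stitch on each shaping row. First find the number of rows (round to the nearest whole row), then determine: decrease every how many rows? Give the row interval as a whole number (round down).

Decrease every 5th row.

Rows = 20.0 × 4 = 80.0 → 80 rows.
Stitches to remove: 16 → 16 shaping rows (at 1 st each).
80 / 16 = 5.00 → every 5 rows.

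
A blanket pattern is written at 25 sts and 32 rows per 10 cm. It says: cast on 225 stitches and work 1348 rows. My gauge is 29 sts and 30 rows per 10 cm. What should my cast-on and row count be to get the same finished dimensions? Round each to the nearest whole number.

Cast on 261 stitches; work 1264 rows.

Stitches: 225 × 29/25 = 261.00 → 261.
Rows: 1348 × 30/32 = 1263.75 → 1264.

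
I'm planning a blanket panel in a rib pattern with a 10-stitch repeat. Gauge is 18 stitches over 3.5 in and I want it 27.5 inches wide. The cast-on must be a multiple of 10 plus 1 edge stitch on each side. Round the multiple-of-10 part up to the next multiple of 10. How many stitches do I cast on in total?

142 stitches.

18 / 3.5 = 5.143 sts per inch.
27.5 × 5.143 = 141.43 sts.
Less 2 edge sts → 139.43 for the repeat.
Next multiple of 10: 140.
Add back 2 edge sts → 142.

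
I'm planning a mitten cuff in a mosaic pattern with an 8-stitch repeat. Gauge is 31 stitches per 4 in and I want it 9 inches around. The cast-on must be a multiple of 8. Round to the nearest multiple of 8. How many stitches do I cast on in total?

31 / 4 = 7.75 sts per inch.
9 × 7.75 = 69.75 sts.
Nearest multiple of 8: 72.

CO 72 sts.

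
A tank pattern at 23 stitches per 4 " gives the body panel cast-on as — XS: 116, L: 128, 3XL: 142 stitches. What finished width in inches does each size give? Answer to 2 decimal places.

XS 20.17 inches; L 22.26 inches; 3XL 24.70 inches.

23/4 = 5.75 sts per in.
XS: 116 / 5.75 = 20.174 → 20.17 in.
L: 128 / 5.75 = 22.261 → 22.26 in.
3XL: 142 / 5.75 = 24.696 → 24.70 in.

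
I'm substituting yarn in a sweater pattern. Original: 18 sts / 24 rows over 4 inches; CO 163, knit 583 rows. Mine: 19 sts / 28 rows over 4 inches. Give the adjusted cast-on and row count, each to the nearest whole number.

Cast on 172 stitches; work 680 rows.

Stitches: 163 × 19/18 = 172.06 → 172.
Rows: 583 × 28/24 = 680.17 → 680.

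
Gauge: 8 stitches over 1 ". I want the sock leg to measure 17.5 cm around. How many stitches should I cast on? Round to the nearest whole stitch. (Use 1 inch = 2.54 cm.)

CO 55 sts.

17.5 cm = 6.89 in.
8 stitches / 1 in = 8 stitches per inch.
6.89 × 8 = 55.12 stitches.
Round to nearest → 55.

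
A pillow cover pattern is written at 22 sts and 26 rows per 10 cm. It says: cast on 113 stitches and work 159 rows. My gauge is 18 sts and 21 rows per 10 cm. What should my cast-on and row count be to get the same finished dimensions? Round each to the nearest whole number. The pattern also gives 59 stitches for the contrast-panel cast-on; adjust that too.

Cast on 92 stitches; work 128 rows; contrast-panel cast-on 48 stitches.

Stitches: 113 × 18/22 = 92.45 → 92.
Rows: 159 × 21/26 = 128.42 → 128.
contrast-panel cast-on: 59 × 18/22 = 48.27 → 48.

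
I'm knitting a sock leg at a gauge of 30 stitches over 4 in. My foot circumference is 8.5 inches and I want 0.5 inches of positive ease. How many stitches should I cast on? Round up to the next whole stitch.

Cast on 68 stitches.

Finished = 8.5 + 0.5 = 9 in.
30 / 4 = 7.5 sts per inch.
9.00 × 7.5 = 67.50 sts.
→ 68 sts.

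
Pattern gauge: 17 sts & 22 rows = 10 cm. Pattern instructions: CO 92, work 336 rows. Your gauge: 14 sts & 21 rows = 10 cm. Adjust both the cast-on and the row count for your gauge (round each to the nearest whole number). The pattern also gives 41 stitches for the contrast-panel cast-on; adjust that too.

Stitches: 92 × 14/17 = 75.76 → 76.
Rows: 336 × 21/22 = 320.73 → 321.
contrast-panel cast-on: 41 × 14/17 = 33.76 → 34.

Cast on 76 stitches; work 321 rows; contrast-panel cast-on 34 stitches.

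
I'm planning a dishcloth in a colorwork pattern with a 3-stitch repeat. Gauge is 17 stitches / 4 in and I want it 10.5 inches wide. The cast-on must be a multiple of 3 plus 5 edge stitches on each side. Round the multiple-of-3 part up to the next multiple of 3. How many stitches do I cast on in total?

46 stitches.

17 / 4 = 4.25 sts per inch.
10.5 × 4.25 = 44.62 sts.
Less 10 edge sts → 34.62 for the repeat.
Next multiple of 3: 36.
Add back 10 edge sts → 46.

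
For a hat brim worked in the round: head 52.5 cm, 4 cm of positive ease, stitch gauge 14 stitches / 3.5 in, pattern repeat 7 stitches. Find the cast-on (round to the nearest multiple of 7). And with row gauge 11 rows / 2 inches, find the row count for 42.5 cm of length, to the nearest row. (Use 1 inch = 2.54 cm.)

Cast on 91 stitches; work 92 rows.

Finished = 52.5 + 4 = 56.5 cm.
56.5 cm × 1/2.54 = 22.24 inches.
14/3.5 = 4 sts per in; 22.24 × 4 = 88.98 sts.
Nearest multiple of 7 → 91.
42.5 cm = 16.73 inches; × 5.5 = 92.03 → 92 rows.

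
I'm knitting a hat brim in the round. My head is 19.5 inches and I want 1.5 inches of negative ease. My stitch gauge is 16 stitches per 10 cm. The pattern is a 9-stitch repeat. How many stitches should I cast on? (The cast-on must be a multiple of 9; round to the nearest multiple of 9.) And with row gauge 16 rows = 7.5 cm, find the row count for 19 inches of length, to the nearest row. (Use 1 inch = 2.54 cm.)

Finished = 19.5 − 1.5 = 18 inches.
18 inches × 2.54 = 45.72 cm.
16/10 = 1.6 sts per cm; 45.72 × 1.6 = 73.15 sts.
Nearest multiple of 9 → 72.
19 inches = 48.26 cm; × 2.133 = 102.95 → 103 rows.

Cast on 72 stitches; work 103 rows.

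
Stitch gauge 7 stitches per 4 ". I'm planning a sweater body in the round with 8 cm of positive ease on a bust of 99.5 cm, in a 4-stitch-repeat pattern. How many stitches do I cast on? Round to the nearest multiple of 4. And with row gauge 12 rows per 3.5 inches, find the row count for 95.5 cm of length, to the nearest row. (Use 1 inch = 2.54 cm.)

Cast on 76 stitches; work 129 rows.

Finished = 99.5 + 8 = 107.5 cm.
107.5 cm × 1/2.54 = 42.32 inches.
7/4 = 1.75 sts per in; 42.32 × 1.75 = 74.06 sts.
Nearest multiple of 4 → 76.
95.5 cm = 37.60 inches; × 3.429 = 128.91 → 129 rows.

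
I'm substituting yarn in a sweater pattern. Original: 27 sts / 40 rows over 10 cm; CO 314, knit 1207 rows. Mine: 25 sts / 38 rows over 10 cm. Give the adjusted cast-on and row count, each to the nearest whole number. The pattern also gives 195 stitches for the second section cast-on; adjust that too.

Stitches: 314 × 25/27 = 290.74 → 291.
Rows: 1207 × 38/40 = 1146.65 → 1147.
second section cast-on: 195 × 25/27 = 180.56 → 181.

Cast on 291 stitches; work 1147 rows; second section cast-on 181 stitches.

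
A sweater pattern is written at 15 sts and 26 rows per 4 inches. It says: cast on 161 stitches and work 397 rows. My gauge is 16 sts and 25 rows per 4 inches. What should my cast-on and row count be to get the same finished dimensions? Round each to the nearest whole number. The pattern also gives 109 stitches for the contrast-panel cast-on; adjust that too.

Stitches: 161 × 16/15 = 171.73 → 172.
Rows: 397 × 25/26 = 381.73 → 382.
contrast-panel cast-on: 109 × 16/15 = 116.27 → 116.

Cast on 172 stitches; work 382 rows; contrast-panel cast-on 116 stitches.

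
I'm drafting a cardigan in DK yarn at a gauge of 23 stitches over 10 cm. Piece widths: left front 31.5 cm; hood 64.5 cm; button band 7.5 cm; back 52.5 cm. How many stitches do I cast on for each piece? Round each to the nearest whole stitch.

left front 72; hood 148; button band 17; back 121.

Rate = 23/10 = 2.3 sts per cm.
left front: 31.5 × 2.3 = 72.45 → 72.
hood: 64.5 × 2.3 = 148.35 → 148.
button band: 7.5 × 2.3 = 17.25 → 17.
back: 52.5 × 2.3 = 120.75 → 121.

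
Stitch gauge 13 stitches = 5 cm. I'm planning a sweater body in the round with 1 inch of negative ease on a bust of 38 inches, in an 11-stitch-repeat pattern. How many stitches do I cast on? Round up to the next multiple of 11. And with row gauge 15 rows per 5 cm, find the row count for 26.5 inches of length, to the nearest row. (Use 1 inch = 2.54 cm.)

Finished = 38 − 1 = 37 inches.
37 inches × 2.54 = 93.98 cm.
13/5 = 2.6 sts per cm; 93.98 × 2.6 = 244.35 sts.
Next multiple of 11 → 253.
26.5 inches = 67.31 cm; × 3 = 201.93 → 202 rows.

Cast on 253 stitches; work 202 rows.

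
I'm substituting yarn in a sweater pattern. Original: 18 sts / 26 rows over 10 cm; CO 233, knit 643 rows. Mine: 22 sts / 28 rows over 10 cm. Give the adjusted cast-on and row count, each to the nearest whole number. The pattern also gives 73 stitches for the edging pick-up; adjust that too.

Cast on 285 stitches; work 692 rows; edging pick-up 89 stitches.

Stitches: 233 × 22/18 = 284.78 → 285.
Rows: 643 × 28/26 = 692.46 → 692.
edging pick-up: 73 × 22/18 = 89.22 → 89.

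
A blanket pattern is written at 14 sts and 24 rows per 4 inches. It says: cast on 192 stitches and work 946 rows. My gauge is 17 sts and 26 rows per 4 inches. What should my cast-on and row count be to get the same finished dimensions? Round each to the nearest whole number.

Cast on 233 stitches; work 1025 rows.

Stitches: 192 × 17/14 = 233.14 → 233.
Rows: 946 × 26/24 = 1024.83 → 1025.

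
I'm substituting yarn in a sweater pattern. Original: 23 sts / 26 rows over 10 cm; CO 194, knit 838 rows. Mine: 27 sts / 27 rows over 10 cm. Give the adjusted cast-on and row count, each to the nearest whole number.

Cast on 228 stitches; work 870 rows.

Stitches: 194 × 27/23 = 227.74 → 228.
Rows: 838 × 27/26 = 870.23 → 870.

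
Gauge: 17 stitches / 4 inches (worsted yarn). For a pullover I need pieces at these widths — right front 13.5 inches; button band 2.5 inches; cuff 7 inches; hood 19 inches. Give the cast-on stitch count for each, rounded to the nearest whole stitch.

right front 57; button band 11; cuff 30; hood 81.

Rate = 17/4 = 4.25 sts per in.
right front: 13.5 × 4.25 = 57.38 → 57.
button band: 2.5 × 4.25 = 10.62 → 11.
cuff: 7 × 4.25 = 29.75 → 30.
hood: 19 × 4.25 = 80.75 → 81.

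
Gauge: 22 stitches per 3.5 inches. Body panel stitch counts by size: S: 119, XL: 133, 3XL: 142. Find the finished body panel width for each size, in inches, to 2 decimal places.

22/3.5 = 6.286 sts per in.
S: 119 / 6.286 = 18.932 → 18.93 in.
XL: 133 / 6.286 = 21.159 → 21.16 in.
3XL: 142 / 6.286 = 22.591 → 22.59 in.

S 18.93 inches; XL 21.16 inches; 3XL 22.59 inches.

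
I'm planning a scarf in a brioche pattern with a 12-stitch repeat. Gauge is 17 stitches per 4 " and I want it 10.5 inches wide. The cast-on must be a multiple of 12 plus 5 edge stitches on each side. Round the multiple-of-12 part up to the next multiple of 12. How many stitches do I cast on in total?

CO 46 sts.

17 / 4 = 4.25 sts per inch.
10.5 × 4.25 = 44.62 sts.
Less 10 edge sts → 34.62 for the repeat.
Next multiple of 12: 36.
Add back 10 edge sts → 46.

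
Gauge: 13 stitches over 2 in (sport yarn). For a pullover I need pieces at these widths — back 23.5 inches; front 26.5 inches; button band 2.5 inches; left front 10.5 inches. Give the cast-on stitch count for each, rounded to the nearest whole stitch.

Rate = 13/2 = 6.5 sts per in.
back: 23.5 × 6.5 = 152.75 → 153.
front: 26.5 × 6.5 = 172.25 → 172.
button band: 2.5 × 6.5 = 16.25 → 16.
left front: 10.5 × 6.5 = 68.25 → 68.

back 153; front 172; button band 16; left front 68.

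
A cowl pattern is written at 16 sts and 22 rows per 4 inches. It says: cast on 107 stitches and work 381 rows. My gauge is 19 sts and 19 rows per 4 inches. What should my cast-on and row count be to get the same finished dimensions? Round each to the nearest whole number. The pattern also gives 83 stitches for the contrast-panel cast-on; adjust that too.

Stitches: 107 × 19/16 = 127.06 → 127.
Rows: 381 × 19/22 = 329.05 → 329.
contrast-panel cast-on: 83 × 19/16 = 98.56 → 99.

Cast on 127 stitches; work 329 rows; contrast-panel cast-on 99 stitches.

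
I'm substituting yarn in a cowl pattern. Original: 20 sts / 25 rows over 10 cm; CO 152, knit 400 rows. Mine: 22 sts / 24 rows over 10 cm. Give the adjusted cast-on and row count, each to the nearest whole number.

Stitches: 152 × 22/20 = 167.20 → 167.
Rows: 400 × 24/25 = 384.00 → 384.

Cast on 167 stitches; work 384 rows.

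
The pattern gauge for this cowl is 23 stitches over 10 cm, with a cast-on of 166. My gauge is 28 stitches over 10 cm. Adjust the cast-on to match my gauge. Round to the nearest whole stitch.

Scale factor = 28 / 23 = 1.217.
166 × 28 / 23 = 202.09 sts.
→ 202 sts.

Cast on 202 stitches.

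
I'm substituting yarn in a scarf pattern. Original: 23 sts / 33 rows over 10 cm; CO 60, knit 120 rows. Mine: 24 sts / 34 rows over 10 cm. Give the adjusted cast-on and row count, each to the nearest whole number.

Cast on 63 stitches; work 124 rows.

Stitches: 60 × 24/23 = 62.61 → 63.
Rows: 120 × 34/33 = 123.64 → 124.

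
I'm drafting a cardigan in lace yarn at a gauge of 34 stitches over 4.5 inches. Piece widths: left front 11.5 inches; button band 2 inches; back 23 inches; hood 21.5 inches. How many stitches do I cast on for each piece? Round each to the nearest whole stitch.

Rate = 34/4.5 = 7.556 sts per in.
left front: 11.5 × 7.556 = 86.89 → 87.
button band: 2 × 7.556 = 15.11 → 15.
back: 23 × 7.556 = 173.78 → 174.
hood: 21.5 × 7.556 = 162.44 → 162.

left front 87; button band 15; back 174; hood 162.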